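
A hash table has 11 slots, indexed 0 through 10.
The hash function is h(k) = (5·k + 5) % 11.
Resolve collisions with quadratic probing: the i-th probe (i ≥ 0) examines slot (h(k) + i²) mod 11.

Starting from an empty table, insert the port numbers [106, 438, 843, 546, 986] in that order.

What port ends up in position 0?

106 hashes to 7; slot 7 is free → place at 7.
438 hashes to 6; slot 6 is free → place at 6.
843 hashes to 7; 7 taken → place at 8.
546 hashes to 7; 7,8 taken → place at 0.
986 hashes to 7; 7,8,0 taken → place at 5.
Table: [546, ∅, ∅, ∅, ∅, 986, 438, 106, 843, ∅, ∅]

546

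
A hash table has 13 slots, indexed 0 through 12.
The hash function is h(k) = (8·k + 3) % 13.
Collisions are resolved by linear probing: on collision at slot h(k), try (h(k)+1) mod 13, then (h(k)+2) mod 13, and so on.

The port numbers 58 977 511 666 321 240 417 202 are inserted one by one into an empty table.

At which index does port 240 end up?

0

Insert 58: h=12, slot 12 empty -> index 12.
Insert 977: h=6, slot 6 empty -> index 6.
Insert 511: h=9, slot 9 empty -> index 9.
Insert 666: h=1, slot 1 empty -> index 1.
Insert 321: h=10, slot 10 empty -> index 10.
Insert 240: h=12, slot 12 occupied -> index 0.
Insert 417: h=11, slot 11 empty -> index 11.
Insert 202: h=7, slot 7 empty -> index 7.
Table: [240, 666, ∅, ∅, ∅, ∅, 977, 202, ∅, 511, 321, 417, 58]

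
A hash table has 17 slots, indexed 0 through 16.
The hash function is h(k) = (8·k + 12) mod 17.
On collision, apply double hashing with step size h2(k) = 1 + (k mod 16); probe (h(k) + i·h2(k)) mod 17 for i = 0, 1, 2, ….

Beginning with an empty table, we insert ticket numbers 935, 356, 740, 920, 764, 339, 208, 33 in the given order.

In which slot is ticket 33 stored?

Insert 935: h=12, slot 12 empty -> index 12.
Insert 356: h=4, slot 4 empty -> index 4.
Insert 740: h=16, slot 16 empty -> index 16.
Insert 920: h=11, slot 11 empty -> index 11.
Insert 764: h=4, h2=13, slot 4 occupied -> index 0.
Insert 339: h=4, h2=4, slot 4 occupied -> index 8.
Insert 208: h=10, slot 10 empty -> index 10.
Insert 33: h=4, h2=2, slot 4 occupied -> index 6.
Table: [764, _, _, _, 356, _, 33, _, 339, _, 208, 920, 935, _, _, _, 740]

6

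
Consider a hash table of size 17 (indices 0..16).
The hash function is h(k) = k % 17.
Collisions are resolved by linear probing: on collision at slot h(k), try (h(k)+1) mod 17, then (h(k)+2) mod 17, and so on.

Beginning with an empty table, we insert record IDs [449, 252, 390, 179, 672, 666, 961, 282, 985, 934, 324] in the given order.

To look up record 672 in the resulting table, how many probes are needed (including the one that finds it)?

Insert 449: h=7, slot 7 empty => index 7.
Insert 252: h=14, slot 14 empty => index 14.
Insert 390: h=16, slot 16 empty => index 16.
Insert 179: h=9, slot 9 empty => index 9.
Insert 672: h=9, slot 9 occupied => index 10.
Insert 666: h=3, slot 3 empty => index 3.
Insert 961: h=9, slots 9,10 occupied => index 11.
Insert 282: h=10, slots 10,11 occupied => index 12.
Insert 985: h=16, slot 16 occupied => index 0.
Insert 934: h=16, slots 16,0 occupied => index 1.
Insert 324: h=1, slot 1 occupied => index 2.
Table: [985, 934, 324, 666, _, _, _, 449, _, 179, 672, 961, 282, _, 252, _, 390]
Lookup 672: h=9, probe 9,10 → found at 10.

2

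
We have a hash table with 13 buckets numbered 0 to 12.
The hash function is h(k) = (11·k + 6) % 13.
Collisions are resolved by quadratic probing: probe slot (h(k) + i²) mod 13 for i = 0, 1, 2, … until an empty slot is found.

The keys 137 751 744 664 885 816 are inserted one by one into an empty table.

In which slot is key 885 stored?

8

137 hashes to 5; slot 5 is free => place at 5.
751 hashes to 12; slot 12 is free => place at 12.
744 hashes to 0; slot 0 is free => place at 0.
664 hashes to 4; slot 4 is free => place at 4.
885 hashes to 4; 4,5 taken => place at 8.
816 hashes to 12; 12,0 taken => place at 3.
Table: [744, ∅, ∅, 816, 664, 137, ∅, ∅, 885, ∅, ∅, ∅, 751]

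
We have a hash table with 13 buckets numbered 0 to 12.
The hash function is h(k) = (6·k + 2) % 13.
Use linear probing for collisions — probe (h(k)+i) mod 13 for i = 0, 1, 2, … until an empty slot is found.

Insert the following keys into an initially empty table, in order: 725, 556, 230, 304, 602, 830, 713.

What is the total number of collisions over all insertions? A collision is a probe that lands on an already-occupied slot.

725 hashes to 10; slot 10 is free => place at 10.
556 hashes to 10; 10 taken => place at 11.
230 hashes to 4; slot 4 is free => place at 4.
304 hashes to 6; slot 6 is free => place at 6.
602 hashes to 0; slot 0 is free => place at 0.
830 hashes to 3; slot 3 is free => place at 3.
713 hashes to 3; 3,4 taken => place at 5.
Table: [602, —, —, 830, 230, 713, 304, —, —, —, 725, 556, —]

3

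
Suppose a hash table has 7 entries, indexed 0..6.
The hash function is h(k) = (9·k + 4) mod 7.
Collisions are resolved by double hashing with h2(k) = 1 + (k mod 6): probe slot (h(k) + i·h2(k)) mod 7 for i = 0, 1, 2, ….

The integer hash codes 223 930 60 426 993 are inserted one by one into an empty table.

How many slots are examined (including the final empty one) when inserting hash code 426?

223: h=2 => slot 2
930: h=2, h2=1, probe 2,3 => slot 3
60: h=5 => slot 5
426: h=2, h2=1, probe 2,3,4 => slot 4
993: h=2, h2=4, probe 2,6 => slot 6
Table: [—, —, 223, 930, 426, 60, 993]

3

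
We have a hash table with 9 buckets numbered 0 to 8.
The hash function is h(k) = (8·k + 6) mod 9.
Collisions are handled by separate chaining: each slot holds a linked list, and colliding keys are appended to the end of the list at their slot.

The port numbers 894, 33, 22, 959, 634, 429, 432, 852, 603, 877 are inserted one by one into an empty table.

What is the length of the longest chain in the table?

Insert 894: h=3, bucket 3 empty -> new chain.
Insert 33: h=0, bucket 0 empty -> new chain.
Insert 22: h=2, bucket 2 empty -> new chain.
Insert 959: h=1, bucket 1 empty -> new chain.
Insert 634: h=2, bucket 2 nonempty -> append to chain.
Insert 429: h=0, bucket 0 nonempty -> append to chain.
Insert 432: h=6, bucket 6 empty -> new chain.
Insert 852: h=0, bucket 0 nonempty -> append to chain.
Insert 603: h=6, bucket 6 nonempty -> append to chain.
Insert 877: h=2, bucket 2 nonempty -> append to chain.
Final buckets:
0: 33 -> 429 -> 852
1: 959
2: 22 -> 634 -> 877
3: 894
4: -
5: -
6: 432 -> 603
7: -
8: -

3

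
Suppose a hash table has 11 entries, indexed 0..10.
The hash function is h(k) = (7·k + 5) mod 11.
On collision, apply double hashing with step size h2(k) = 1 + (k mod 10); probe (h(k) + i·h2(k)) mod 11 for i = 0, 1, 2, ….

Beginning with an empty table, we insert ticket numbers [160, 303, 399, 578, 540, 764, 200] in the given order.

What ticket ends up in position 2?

Insert 160: h=3, slot 3 empty → index 3.
Insert 303: h=3, h2=4, slot 3 occupied → index 7.
Insert 399: h=4, slot 4 empty → index 4.
Insert 578: h=3, h2=9, slot 3 occupied → index 1.
Insert 540: h=1, h2=1, slot 1 occupied → index 2.
Insert 764: h=7, h2=5, slots 7,1 occupied → index 6.
Insert 200: h=8, slot 8 empty → index 8.
Table: [., 578, 540, 160, 399, ., 764, 303, 200, ., .]

540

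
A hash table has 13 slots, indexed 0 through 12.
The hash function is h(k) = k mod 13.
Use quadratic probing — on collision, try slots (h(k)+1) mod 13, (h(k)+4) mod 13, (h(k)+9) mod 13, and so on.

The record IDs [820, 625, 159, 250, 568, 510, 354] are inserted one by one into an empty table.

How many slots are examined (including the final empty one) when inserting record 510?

3

820 hashes to 1; slot 1 is free => place at 1.
625 hashes to 1; 1 taken => place at 2.
159 hashes to 3; slot 3 is free => place at 3.
250 hashes to 3; 3 taken => place at 4.
568 hashes to 9; slot 9 is free => place at 9.
510 hashes to 3; 3,4 taken => place at 7.
354 hashes to 3; 3,4,7 taken => place at 12.
Table: [., 820, 625, 159, 250, ., ., 510, ., 568, ., ., 354]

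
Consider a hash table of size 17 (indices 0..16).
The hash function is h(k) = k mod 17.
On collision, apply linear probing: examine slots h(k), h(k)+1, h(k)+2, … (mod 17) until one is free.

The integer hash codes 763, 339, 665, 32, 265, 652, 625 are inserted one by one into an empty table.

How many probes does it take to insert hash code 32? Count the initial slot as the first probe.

763: h=15 => slot 15
339: h=16 => slot 16
665: h=2 => slot 2
32: h=15, probe 15,16,0 => slot 0
265: h=10 => slot 10
652: h=6 => slot 6
625: h=13 => slot 13
Table: [32, -, 665, -, -, -, 652, -, -, -, 265, -, -, 625, -, 763, 339]

3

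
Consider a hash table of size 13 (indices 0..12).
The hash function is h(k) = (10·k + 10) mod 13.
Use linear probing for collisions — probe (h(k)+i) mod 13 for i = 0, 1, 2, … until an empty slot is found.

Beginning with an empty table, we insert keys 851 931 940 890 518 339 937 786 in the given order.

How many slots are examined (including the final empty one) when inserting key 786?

Insert 851: h=5, slot 5 empty → index 5.
Insert 931: h=12, slot 12 empty → index 12.
Insert 940: h=11, slot 11 empty → index 11.
Insert 890: h=5, slot 5 occupied → index 6.
Insert 518: h=3, slot 3 empty → index 3.
Insert 339: h=7, slot 7 empty → index 7.
Insert 937: h=7, slot 7 occupied → index 8.
Insert 786: h=5, slots 5,6,7,8 occupied → index 9.
Table: [-, -, -, 518, -, 851, 890, 339, 937, 786, -, 940, 931]

5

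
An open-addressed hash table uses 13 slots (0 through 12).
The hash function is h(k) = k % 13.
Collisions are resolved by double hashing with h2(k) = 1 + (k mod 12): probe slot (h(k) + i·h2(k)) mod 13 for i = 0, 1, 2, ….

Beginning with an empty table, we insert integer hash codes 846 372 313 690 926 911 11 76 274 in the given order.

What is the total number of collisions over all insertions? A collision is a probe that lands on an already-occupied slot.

10

846: h=1 => slot 1
372: h=8 => slot 8
313: h=1, h2=2, probe 1,3 => slot 3
690: h=1, h2=7, probe 1,8,2 => slot 2
926: h=3, h2=3, probe 3,6 => slot 6
911: h=1, h2=12, probe 1,0 => slot 0
11: h=11 => slot 11
76: h=11, h2=5, probe 11,3,8,0,5 => slot 5
274: h=1, h2=11, probe 1,12 => slot 12
Table: [911, 846, 690, 313, —, 76, 926, —, 372, —, —, 11, 274]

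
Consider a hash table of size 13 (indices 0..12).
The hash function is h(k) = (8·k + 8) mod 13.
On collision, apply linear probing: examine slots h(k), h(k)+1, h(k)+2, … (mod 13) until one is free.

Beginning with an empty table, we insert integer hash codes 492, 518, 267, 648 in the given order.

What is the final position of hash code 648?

7

492: h=5 -> slot 5
518: h=5, probe 5,6 -> slot 6
267: h=12 -> slot 12
648: h=5, probe 5,6,7 -> slot 7
Table: [—, —, —, —, —, 492, 518, 648, —, —, —, —, 267]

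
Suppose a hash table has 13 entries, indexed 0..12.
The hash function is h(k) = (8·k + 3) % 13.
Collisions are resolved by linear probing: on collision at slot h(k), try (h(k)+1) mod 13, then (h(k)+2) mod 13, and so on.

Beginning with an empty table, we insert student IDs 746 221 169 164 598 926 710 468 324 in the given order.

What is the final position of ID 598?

746 hashes to 4; slot 4 is free => place at 4.
221 hashes to 3; slot 3 is free => place at 3.
169 hashes to 3; 3,4 taken => place at 5.
164 hashes to 2; slot 2 is free => place at 2.
598 hashes to 3; 3,4,5 taken => place at 6.
926 hashes to 1; slot 1 is free => place at 1.
710 hashes to 2; 2,3,4,5,6 taken => place at 7.
468 hashes to 3; 3,4,5,6,7 taken => place at 8.
324 hashes to 8; 8 taken => place at 9.
Table: [., 926, 164, 221, 746, 169, 598, 710, 468, 324, ., ., .]

6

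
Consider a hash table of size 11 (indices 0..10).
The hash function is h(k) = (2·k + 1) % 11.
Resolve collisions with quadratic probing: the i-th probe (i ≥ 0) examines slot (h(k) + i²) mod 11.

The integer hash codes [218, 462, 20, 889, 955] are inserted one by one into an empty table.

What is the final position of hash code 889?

218: h=8 -> slot 8
462: h=1 -> slot 1
20: h=8, probe 8,9 -> slot 9
889: h=8, probe 8,9,1,6 -> slot 6
955: h=8, probe 8,9,1,6,2 -> slot 2
Table: [_, 462, 955, _, _, _, 889, _, 218, 20, _]

6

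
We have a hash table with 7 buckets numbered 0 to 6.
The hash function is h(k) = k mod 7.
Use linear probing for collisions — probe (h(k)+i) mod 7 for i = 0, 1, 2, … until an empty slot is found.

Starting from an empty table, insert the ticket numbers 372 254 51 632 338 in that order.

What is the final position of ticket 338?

5

372: h=1 => slot 1
254: h=2 => slot 2
51: h=2, probe 2,3 => slot 3
632: h=2, probe 2,3,4 => slot 4
338: h=2, probe 2,3,4,5 => slot 5
Table: [—, 372, 254, 51, 632, 338, —]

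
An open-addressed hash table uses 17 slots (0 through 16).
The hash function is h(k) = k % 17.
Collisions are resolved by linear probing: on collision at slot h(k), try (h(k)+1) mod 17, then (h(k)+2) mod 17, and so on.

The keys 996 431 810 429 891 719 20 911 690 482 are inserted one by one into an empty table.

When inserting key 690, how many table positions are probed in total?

996: h=10 => slot 10
431: h=6 => slot 6
810: h=11 => slot 11
429: h=4 => slot 4
891: h=7 => slot 7
719: h=5 => slot 5
20: h=3 => slot 3
911: h=10, probe 10,11,12 => slot 12
690: h=10, probe 10,11,12,13 => slot 13
482: h=6, probe 6,7,8 => slot 8
Table: [—, —, —, 20, 429, 719, 431, 891, 482, —, 996, 810, 911, 690, —, —, —]

4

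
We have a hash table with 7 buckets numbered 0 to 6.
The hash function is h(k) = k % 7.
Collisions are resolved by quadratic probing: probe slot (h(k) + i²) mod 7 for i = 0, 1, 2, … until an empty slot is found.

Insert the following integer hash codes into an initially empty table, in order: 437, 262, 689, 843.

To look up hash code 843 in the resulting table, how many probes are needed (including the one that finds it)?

4

437: h=3 => slot 3
262: h=3, probe 3,4 => slot 4
689: h=3, probe 3,4,0 => slot 0
843: h=3, probe 3,4,0,5 => slot 5
Table: [689, _, _, 437, 262, 843, _]
Lookup 843: h=3, probe 3,4,0,5 → found at 5.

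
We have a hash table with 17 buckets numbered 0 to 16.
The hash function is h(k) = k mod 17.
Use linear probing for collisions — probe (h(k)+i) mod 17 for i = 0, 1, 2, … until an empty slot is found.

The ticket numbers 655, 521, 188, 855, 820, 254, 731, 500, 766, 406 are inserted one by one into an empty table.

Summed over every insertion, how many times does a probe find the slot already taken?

1

655: h=9 → slot 9
521: h=11 → slot 11
188: h=1 → slot 1
855: h=5 → slot 5
820: h=4 → slot 4
254: h=16 → slot 16
731: h=0 → slot 0
500: h=7 → slot 7
766: h=1, probe 1,2 → slot 2
406: h=15 → slot 15
Table: [731, 188, 766, _, 820, 855, _, 500, _, 655, _, 521, _, _, _, 406, 254]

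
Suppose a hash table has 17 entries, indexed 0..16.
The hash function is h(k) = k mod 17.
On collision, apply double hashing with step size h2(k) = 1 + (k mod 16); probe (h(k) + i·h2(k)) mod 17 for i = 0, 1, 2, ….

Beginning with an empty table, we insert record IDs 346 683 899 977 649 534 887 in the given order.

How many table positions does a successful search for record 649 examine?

2

346 hashes to 6; slot 6 is free -> place at 6.
683 hashes to 3; slot 3 is free -> place at 3.
899 hashes to 15; slot 15 is free -> place at 15.
977 hashes to 8; slot 8 is free -> place at 8.
649 hashes to 3, h2=10; 3 taken -> place at 13.
534 hashes to 7; slot 7 is free -> place at 7.
887 hashes to 3, h2=8; 3 taken -> place at 11.
Table: [_, _, _, 683, _, _, 346, 534, 977, _, _, 887, _, 649, _, 899, _]
Lookup 649: h=3, h2=10, probe 3,13 → found at 13.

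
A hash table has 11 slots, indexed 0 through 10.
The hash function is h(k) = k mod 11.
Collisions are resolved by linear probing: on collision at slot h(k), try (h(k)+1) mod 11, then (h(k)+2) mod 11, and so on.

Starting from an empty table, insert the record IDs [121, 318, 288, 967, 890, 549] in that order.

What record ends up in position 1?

121 hashes to 0; slot 0 is free → place at 0.
318 hashes to 10; slot 10 is free → place at 10.
288 hashes to 2; slot 2 is free → place at 2.
967 hashes to 10; 10,0 taken → place at 1.
890 hashes to 10; 10,0,1,2 taken → place at 3.
549 hashes to 10; 10,0,1,2,3 taken → place at 4.
Table: [121, 967, 288, 890, 549, ∅, ∅, ∅, ∅, ∅, 318]

967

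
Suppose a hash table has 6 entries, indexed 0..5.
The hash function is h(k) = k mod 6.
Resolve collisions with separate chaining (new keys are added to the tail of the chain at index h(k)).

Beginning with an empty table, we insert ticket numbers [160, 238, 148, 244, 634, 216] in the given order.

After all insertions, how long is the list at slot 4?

5

160 → bucket 4
238 → bucket 4 (collision)
148 → bucket 4 (collision)
244 → bucket 4 (collision)
634 → bucket 4 (collision)
216 → bucket 0
Final buckets:
0: 216
1: .
2: .
3: .
4: 160 -> 238 -> 148 -> 244 -> 634
5: .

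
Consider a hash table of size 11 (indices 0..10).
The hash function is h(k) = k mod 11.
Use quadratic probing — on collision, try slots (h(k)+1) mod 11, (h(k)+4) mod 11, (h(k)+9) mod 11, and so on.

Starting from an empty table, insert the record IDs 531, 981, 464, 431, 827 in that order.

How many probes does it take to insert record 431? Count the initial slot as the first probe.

531: h=3 → slot 3
981: h=2 → slot 2
464: h=2, probe 2,3,6 → slot 6
431: h=2, probe 2,3,6,0 → slot 0
827: h=2, probe 2,3,6,0,7 → slot 7
Table: [431, ., 981, 531, ., ., 464, 827, ., ., .]

4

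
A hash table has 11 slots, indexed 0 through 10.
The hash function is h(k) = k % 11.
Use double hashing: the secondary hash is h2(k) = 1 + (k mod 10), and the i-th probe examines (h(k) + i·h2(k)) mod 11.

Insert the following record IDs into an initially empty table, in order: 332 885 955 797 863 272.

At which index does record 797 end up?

10

332: h=2 => slot 2
885: h=5 => slot 5
955: h=9 => slot 9
797: h=5, h2=8, probe 5,2,10 => slot 10
863: h=5, h2=4, probe 5,9,2,6 => slot 6
272: h=8 => slot 8
Table: [_, _, 332, _, _, 885, 863, _, 272, 955, 797]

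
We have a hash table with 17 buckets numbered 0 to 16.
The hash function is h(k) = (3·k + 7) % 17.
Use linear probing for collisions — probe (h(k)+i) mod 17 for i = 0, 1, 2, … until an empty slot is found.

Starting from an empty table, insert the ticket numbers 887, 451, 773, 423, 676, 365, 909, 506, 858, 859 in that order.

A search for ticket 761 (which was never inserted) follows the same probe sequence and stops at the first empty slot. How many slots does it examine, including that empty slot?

11

Insert 887: h=16, slot 16 empty => index 16.
Insert 451: h=0, slot 0 empty => index 0.
Insert 773: h=14, slot 14 empty => index 14.
Insert 423: h=1, slot 1 empty => index 1.
Insert 676: h=12, slot 12 empty => index 12.
Insert 365: h=14, slot 14 occupied => index 15.
Insert 909: h=14, slots 14,15,16,0,1 occupied => index 2.
Insert 506: h=12, slot 12 occupied => index 13.
Insert 858: h=14, slots 14,15,16,0,1,2 occupied => index 3.
Insert 859: h=0, slots 0,1,2,3 occupied => index 4.
Table: [451, 423, 909, 858, 859, ∅, ∅, ∅, ∅, ∅, ∅, ∅, 676, 506, 773, 365, 887]
Lookup 761: h=12, probe 12,13,14,15,16,0,1,2,3,4,5 → slot 5 empty, not found.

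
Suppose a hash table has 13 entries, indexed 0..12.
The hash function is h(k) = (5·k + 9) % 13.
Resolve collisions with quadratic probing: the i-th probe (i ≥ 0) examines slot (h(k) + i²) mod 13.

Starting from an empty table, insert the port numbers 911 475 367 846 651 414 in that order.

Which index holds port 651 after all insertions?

10

911: h=1 => slot 1
475: h=5 => slot 5
367: h=11 => slot 11
846: h=1, probe 1,2 => slot 2
651: h=1, probe 1,2,5,10 => slot 10
414: h=12 => slot 12
Table: [—, 911, 846, —, —, 475, —, —, —, —, 651, 367, 414]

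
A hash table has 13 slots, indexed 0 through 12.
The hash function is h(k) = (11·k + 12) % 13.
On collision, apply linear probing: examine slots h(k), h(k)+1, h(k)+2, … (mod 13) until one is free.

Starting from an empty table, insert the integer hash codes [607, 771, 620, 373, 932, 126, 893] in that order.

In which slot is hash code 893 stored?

607 hashes to 7; slot 7 is free → place at 7.
771 hashes to 4; slot 4 is free → place at 4.
620 hashes to 7; 7 taken → place at 8.
373 hashes to 7; 7,8 taken → place at 9.
932 hashes to 7; 7,8,9 taken → place at 10.
126 hashes to 7; 7,8,9,10 taken → place at 11.
893 hashes to 7; 7,8,9,10,11 taken → place at 12.
Table: [., ., ., ., 771, ., ., 607, 620, 373, 932, 126, 893]

12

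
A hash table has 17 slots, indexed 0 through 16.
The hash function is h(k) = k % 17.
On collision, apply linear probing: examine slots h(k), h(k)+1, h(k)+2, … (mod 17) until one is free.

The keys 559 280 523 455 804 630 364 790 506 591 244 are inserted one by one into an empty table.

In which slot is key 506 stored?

559: h=15 -> slot 15
280: h=8 -> slot 8
523: h=13 -> slot 13
455: h=13, probe 13,14 -> slot 14
804: h=5 -> slot 5
630: h=1 -> slot 1
364: h=7 -> slot 7
790: h=8, probe 8,9 -> slot 9
506: h=13, probe 13,14,15,16 -> slot 16
591: h=13, probe 13,14,15,16,0 -> slot 0
244: h=6 -> slot 6
Table: [591, 630, ∅, ∅, ∅, 804, 244, 364, 280, 790, ∅, ∅, ∅, 523, 455, 559, 506]

16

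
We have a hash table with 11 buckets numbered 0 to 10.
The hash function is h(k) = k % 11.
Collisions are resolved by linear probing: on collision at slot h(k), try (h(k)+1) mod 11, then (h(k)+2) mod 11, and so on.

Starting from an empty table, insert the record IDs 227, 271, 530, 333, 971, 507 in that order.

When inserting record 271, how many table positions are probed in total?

Insert 227: h=7, slot 7 empty -> index 7.
Insert 271: h=7, slot 7 occupied -> index 8.
Insert 530: h=2, slot 2 empty -> index 2.
Insert 333: h=3, slot 3 empty -> index 3.
Insert 971: h=3, slot 3 occupied -> index 4.
Insert 507: h=1, slot 1 empty -> index 1.
Table: [-, 507, 530, 333, 971, -, -, 227, 271, -, -]

2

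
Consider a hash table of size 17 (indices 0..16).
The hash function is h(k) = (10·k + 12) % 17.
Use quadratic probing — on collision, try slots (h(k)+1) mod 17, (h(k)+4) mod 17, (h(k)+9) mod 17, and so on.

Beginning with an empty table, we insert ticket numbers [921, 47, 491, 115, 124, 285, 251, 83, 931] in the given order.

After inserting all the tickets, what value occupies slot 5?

931

Insert 921: h=8, slot 8 empty -> index 8.
Insert 47: h=6, slot 6 empty -> index 6.
Insert 491: h=9, slot 9 empty -> index 9.
Insert 115: h=6, slot 6 occupied -> index 7.
Insert 124: h=11, slot 11 empty -> index 11.
Insert 285: h=6, slots 6,7 occupied -> index 10.
Insert 251: h=6, slots 6,7,10 occupied -> index 15.
Insert 83: h=9, slots 9,10 occupied -> index 13.
Insert 931: h=6, slots 6,7,10,15 occupied -> index 5.
Table: [_, _, _, _, _, 931, 47, 115, 921, 491, 285, 124, _, 83, _, 251, _]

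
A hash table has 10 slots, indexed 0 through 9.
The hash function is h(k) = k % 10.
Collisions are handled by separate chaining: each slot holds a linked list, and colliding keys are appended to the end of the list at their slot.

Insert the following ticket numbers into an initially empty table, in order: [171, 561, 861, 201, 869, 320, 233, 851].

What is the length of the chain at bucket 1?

171 → bucket 1
561 → bucket 1 (collision)
861 → bucket 1 (collision)
201 → bucket 1 (collision)
869 → bucket 9
320 → bucket 0
233 → bucket 3
851 → bucket 1 (collision)
Final buckets:
0: 320
1: 171 -> 561 -> 861 -> 201 -> 851
2: _
3: 233
4: _
5: _
6: _
7: _
8: _
9: 869

5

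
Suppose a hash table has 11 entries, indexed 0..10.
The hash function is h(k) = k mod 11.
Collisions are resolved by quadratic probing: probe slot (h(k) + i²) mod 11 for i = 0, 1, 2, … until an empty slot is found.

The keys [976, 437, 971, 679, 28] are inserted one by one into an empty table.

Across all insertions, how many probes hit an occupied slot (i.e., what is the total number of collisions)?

3

976: h=8 → slot 8
437: h=8, probe 8,9 → slot 9
971: h=3 → slot 3
679: h=8, probe 8,9,1 → slot 1
28: h=6 → slot 6
Table: [-, 679, -, 971, -, -, 28, -, 976, 437, -]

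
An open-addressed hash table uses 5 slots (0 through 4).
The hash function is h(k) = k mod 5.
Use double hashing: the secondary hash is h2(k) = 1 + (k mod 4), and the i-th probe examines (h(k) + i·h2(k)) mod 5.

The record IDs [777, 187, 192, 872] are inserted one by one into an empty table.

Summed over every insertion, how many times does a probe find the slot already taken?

4

777: h=2 → slot 2
187: h=2, h2=4, probe 2,1 → slot 1
192: h=2, h2=1, probe 2,3 → slot 3
872: h=2, h2=1, probe 2,3,4 → slot 4
Table: [_, 187, 777, 192, 872]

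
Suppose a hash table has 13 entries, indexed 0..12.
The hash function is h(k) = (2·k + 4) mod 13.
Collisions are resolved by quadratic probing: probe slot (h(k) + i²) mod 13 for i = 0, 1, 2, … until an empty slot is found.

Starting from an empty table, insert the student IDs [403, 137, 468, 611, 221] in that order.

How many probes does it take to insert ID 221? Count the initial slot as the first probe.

5

403 hashes to 4; slot 4 is free → place at 4.
137 hashes to 5; slot 5 is free → place at 5.
468 hashes to 4; 4,5 taken → place at 8.
611 hashes to 4; 4,5,8 taken → place at 0.
221 hashes to 4; 4,5,8,0 taken → place at 7.
Table: [611, ∅, ∅, ∅, 403, 137, ∅, 221, 468, ∅, ∅, ∅, ∅]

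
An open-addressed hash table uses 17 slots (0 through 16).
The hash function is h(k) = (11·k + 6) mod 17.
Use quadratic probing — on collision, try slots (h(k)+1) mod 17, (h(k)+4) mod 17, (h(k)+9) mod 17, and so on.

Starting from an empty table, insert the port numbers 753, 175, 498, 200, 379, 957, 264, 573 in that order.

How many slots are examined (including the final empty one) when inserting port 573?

Insert 753: h=10, slot 10 empty -> index 10.
Insert 175: h=10, slot 10 occupied -> index 11.
Insert 498: h=10, slots 10,11 occupied -> index 14.
Insert 200: h=13, slot 13 empty -> index 13.
Insert 379: h=10, slots 10,11,14 occupied -> index 2.
Insert 957: h=10, slots 10,11,14,2 occupied -> index 9.
Insert 264: h=3, slot 3 empty -> index 3.
Insert 573: h=2, slots 2,3 occupied -> index 6.
Table: [-, -, 379, 264, -, -, 573, -, -, 957, 753, 175, -, 200, 498, -, -]

3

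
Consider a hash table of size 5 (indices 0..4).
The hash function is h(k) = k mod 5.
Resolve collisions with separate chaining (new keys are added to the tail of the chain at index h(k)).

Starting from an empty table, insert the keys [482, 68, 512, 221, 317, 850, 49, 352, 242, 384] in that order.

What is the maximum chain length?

5

482 -> bucket 2
68 -> bucket 3
512 -> bucket 2 (collision)
221 -> bucket 1
317 -> bucket 2 (collision)
850 -> bucket 0
49 -> bucket 4
352 -> bucket 2 (collision)
242 -> bucket 2 (collision)
384 -> bucket 4 (collision)
Final buckets:
0: 850
1: 221
2: 482 -> 512 -> 317 -> 352 -> 242
3: 68
4: 49 -> 384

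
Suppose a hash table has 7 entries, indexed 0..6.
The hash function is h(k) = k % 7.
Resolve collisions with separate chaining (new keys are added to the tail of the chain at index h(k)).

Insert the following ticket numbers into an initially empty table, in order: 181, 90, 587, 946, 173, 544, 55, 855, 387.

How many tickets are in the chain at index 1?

Insert 181: h=6, bucket 6 empty → new chain.
Insert 90: h=6, bucket 6 nonempty → append to chain.
Insert 587: h=6, bucket 6 nonempty → append to chain.
Insert 946: h=1, bucket 1 empty → new chain.
Insert 173: h=5, bucket 5 empty → new chain.
Insert 544: h=5, bucket 5 nonempty → append to chain.
Insert 55: h=6, bucket 6 nonempty → append to chain.
Insert 855: h=1, bucket 1 nonempty → append to chain.
Insert 387: h=2, bucket 2 empty → new chain.
Final buckets:
0: _
1: 946 -> 855
2: 387
3: _
4: _
5: 173 -> 544
6: 181 -> 90 -> 587 -> 55

2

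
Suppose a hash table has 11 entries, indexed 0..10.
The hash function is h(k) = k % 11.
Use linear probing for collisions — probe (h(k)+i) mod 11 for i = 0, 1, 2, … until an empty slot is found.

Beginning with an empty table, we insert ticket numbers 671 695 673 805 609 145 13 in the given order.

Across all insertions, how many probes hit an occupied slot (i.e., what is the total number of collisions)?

671 hashes to 0; slot 0 is free -> place at 0.
695 hashes to 2; slot 2 is free -> place at 2.
673 hashes to 2; 2 taken -> place at 3.
805 hashes to 2; 2,3 taken -> place at 4.
609 hashes to 4; 4 taken -> place at 5.
145 hashes to 2; 2,3,4,5 taken -> place at 6.
13 hashes to 2; 2,3,4,5,6 taken -> place at 7.
Table: [671, ., 695, 673, 805, 609, 145, 13, ., ., .]

13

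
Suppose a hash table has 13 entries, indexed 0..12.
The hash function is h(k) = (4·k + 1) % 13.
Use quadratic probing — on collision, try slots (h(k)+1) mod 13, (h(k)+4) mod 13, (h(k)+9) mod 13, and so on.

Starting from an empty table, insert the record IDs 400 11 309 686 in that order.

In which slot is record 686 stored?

11

400: h=2 → slot 2
11: h=6 → slot 6
309: h=2, probe 2,3 → slot 3
686: h=2, probe 2,3,6,11 → slot 11
Table: [—, —, 400, 309, —, —, 11, —, —, —, —, 686, —]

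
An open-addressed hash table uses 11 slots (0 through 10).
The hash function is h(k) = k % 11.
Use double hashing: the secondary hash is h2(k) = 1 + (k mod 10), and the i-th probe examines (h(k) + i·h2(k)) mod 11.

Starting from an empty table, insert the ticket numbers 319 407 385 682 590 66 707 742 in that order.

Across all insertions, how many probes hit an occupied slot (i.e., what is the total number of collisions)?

319 hashes to 0; slot 0 is free → place at 0.
407 hashes to 0, h2=8; 0 taken → place at 8.
385 hashes to 0, h2=6; 0 taken → place at 6.
682 hashes to 0, h2=3; 0 taken → place at 3.
590 hashes to 7; slot 7 is free → place at 7.
66 hashes to 0, h2=7; 0,7,3 taken → place at 10.
707 hashes to 3, h2=8; 3,0,8 taken → place at 5.
742 hashes to 5, h2=3; 5,8,0,3,6 taken → place at 9.
Table: [319, -, -, 682, -, 707, 385, 590, 407, 742, 66]

14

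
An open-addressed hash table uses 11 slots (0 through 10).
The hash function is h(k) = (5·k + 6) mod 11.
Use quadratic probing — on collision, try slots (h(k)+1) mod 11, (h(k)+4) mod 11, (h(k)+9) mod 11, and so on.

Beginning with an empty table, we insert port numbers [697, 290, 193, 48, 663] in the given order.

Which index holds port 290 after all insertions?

697 hashes to 4; slot 4 is free -> place at 4.
290 hashes to 4; 4 taken -> place at 5.
193 hashes to 3; slot 3 is free -> place at 3.
48 hashes to 4; 4,5 taken -> place at 8.
663 hashes to 10; slot 10 is free -> place at 10.
Table: [_, _, _, 193, 697, 290, _, _, 48, _, 663]

5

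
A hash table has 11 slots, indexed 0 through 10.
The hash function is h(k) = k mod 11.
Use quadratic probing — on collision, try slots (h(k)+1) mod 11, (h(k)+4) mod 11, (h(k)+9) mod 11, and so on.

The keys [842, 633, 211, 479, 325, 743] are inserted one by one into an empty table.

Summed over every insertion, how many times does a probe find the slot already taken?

10

Insert 842: h=6, slot 6 empty -> index 6.
Insert 633: h=6, slot 6 occupied -> index 7.
Insert 211: h=2, slot 2 empty -> index 2.
Insert 479: h=6, slots 6,7 occupied -> index 10.
Insert 325: h=6, slots 6,7,10 occupied -> index 4.
Insert 743: h=6, slots 6,7,10,4 occupied -> index 0.
Table: [743, _, 211, _, 325, _, 842, 633, _, _, 479]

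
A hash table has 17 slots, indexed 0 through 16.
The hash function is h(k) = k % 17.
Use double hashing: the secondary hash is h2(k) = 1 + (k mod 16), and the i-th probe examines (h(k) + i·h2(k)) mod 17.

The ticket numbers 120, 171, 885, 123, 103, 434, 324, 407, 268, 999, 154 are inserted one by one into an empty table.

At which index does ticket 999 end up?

3

120 hashes to 1; slot 1 is free => place at 1.
171 hashes to 1, h2=12; 1 taken => place at 13.
885 hashes to 1, h2=6; 1 taken => place at 7.
123 hashes to 4; slot 4 is free => place at 4.
103 hashes to 1, h2=8; 1 taken => place at 9.
434 hashes to 9, h2=3; 9 taken => place at 12.
324 hashes to 1, h2=5; 1 taken => place at 6.
407 hashes to 16; slot 16 is free => place at 16.
268 hashes to 13, h2=13; 13,9 taken => place at 5.
999 hashes to 13, h2=8; 13,4,12 taken => place at 3.
154 hashes to 1, h2=11; 1,12,6 taken => place at 0.
Table: [154, 120, -, 999, 123, 268, 324, 885, -, 103, -, -, 434, 171, -, -, 407]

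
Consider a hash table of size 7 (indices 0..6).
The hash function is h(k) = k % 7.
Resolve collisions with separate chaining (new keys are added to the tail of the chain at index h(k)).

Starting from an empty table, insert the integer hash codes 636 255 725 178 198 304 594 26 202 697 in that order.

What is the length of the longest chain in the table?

636 → bucket 6
255 → bucket 3
725 → bucket 4
178 → bucket 3 (collision)
198 → bucket 2
304 → bucket 3 (collision)
594 → bucket 6 (collision)
26 → bucket 5
202 → bucket 6 (collision)
697 → bucket 4 (collision)
Final buckets:
0: .
1: .
2: 198
3: 255 -> 178 -> 304
4: 725 -> 697
5: 26
6: 636 -> 594 -> 202

3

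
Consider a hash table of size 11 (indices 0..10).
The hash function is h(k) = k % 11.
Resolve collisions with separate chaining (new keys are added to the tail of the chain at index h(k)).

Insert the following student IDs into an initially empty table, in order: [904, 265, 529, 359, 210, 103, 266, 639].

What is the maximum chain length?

Insert 904: h=2, bucket 2 empty → new chain.
Insert 265: h=1, bucket 1 empty → new chain.
Insert 529: h=1, bucket 1 nonempty → append to chain.
Insert 359: h=7, bucket 7 empty → new chain.
Insert 210: h=1, bucket 1 nonempty → append to chain.
Insert 103: h=4, bucket 4 empty → new chain.
Insert 266: h=2, bucket 2 nonempty → append to chain.
Insert 639: h=1, bucket 1 nonempty → append to chain.
Final buckets:
0: .
1: 265 -> 529 -> 210 -> 639
2: 904 -> 266
3: .
4: 103
5: .
6: .
7: 359
8: .
9: .
10: .

4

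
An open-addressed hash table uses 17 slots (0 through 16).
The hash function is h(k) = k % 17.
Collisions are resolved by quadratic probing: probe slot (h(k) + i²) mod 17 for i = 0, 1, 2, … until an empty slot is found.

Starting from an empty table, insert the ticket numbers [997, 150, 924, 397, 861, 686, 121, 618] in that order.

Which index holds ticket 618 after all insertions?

15

997: h=11 -> slot 11
150: h=14 -> slot 14
924: h=6 -> slot 6
397: h=6, probe 6,7 -> slot 7
861: h=11, probe 11,12 -> slot 12
686: h=6, probe 6,7,10 -> slot 10
121: h=2 -> slot 2
618: h=6, probe 6,7,10,15 -> slot 15
Table: [_, _, 121, _, _, _, 924, 397, _, _, 686, 997, 861, _, 150, 618, _]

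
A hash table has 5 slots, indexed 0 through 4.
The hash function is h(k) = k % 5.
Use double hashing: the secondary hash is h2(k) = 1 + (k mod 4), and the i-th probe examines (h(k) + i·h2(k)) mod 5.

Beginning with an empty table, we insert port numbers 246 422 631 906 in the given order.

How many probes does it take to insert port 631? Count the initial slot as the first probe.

246 hashes to 1; slot 1 is free → place at 1.
422 hashes to 2; slot 2 is free → place at 2.
631 hashes to 1, h2=4; 1 taken → place at 0.
906 hashes to 1, h2=3; 1 taken → place at 4.
Table: [631, 246, 422, —, 906]

2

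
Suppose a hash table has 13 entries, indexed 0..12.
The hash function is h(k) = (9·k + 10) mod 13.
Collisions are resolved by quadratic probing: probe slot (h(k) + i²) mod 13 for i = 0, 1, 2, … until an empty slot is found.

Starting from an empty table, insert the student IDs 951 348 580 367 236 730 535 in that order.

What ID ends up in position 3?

951 hashes to 2; slot 2 is free => place at 2.
348 hashes to 9; slot 9 is free => place at 9.
580 hashes to 4; slot 4 is free => place at 4.
367 hashes to 11; slot 11 is free => place at 11.
236 hashes to 2; 2 taken => place at 3.
730 hashes to 2; 2,3 taken => place at 6.
535 hashes to 2; 2,3,6,11 taken => place at 5.
Table: [-, -, 951, 236, 580, 535, 730, -, -, 348, -, 367, -]

236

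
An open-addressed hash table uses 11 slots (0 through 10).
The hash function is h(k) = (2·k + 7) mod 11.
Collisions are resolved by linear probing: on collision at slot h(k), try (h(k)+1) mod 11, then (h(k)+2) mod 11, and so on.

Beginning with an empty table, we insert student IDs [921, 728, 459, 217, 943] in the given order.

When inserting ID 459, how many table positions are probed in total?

2

921 hashes to 1; slot 1 is free -> place at 1.
728 hashes to 0; slot 0 is free -> place at 0.
459 hashes to 1; 1 taken -> place at 2.
217 hashes to 1; 1,2 taken -> place at 3.
943 hashes to 1; 1,2,3 taken -> place at 4.
Table: [728, 921, 459, 217, 943, -, -, -, -, -, -]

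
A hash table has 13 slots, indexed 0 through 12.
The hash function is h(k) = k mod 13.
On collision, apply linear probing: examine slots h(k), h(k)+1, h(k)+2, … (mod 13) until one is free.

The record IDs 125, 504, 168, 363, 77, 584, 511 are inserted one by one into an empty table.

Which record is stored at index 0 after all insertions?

363

Insert 125: h=8, slot 8 empty -> index 8.
Insert 504: h=10, slot 10 empty -> index 10.
Insert 168: h=12, slot 12 empty -> index 12.
Insert 363: h=12, slot 12 occupied -> index 0.
Insert 77: h=12, slots 12,0 occupied -> index 1.
Insert 584: h=12, slots 12,0,1 occupied -> index 2.
Insert 511: h=4, slot 4 empty -> index 4.
Table: [363, 77, 584, —, 511, —, —, —, 125, —, 504, —, 168]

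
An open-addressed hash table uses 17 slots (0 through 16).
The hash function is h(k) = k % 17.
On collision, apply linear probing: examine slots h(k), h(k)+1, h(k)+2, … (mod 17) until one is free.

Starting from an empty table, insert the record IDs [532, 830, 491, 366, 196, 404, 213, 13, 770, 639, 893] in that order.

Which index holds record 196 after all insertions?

532: h=5 -> slot 5
830: h=14 -> slot 14
491: h=15 -> slot 15
366: h=9 -> slot 9
196: h=9, probe 9,10 -> slot 10
404: h=13 -> slot 13
213: h=9, probe 9,10,11 -> slot 11
13: h=13, probe 13,14,15,16 -> slot 16
770: h=5, probe 5,6 -> slot 6
639: h=10, probe 10,11,12 -> slot 12
893: h=9, probe 9,10,11,12,13,14,15,16,0 -> slot 0
Table: [893, ∅, ∅, ∅, ∅, 532, 770, ∅, ∅, 366, 196, 213, 639, 404, 830, 491, 13]

10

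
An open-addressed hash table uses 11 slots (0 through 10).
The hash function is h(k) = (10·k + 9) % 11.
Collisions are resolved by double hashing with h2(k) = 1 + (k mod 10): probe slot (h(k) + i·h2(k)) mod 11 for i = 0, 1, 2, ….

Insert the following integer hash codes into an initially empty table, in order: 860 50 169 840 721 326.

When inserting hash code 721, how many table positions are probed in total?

860: h=7 → slot 7
50: h=3 → slot 3
169: h=5 → slot 5
840: h=5, h2=1, probe 5,6 → slot 6
721: h=3, h2=2, probe 3,5,7,9 → slot 9
326: h=2 → slot 2
Table: [∅, ∅, 326, 50, ∅, 169, 840, 860, ∅, 721, ∅]

4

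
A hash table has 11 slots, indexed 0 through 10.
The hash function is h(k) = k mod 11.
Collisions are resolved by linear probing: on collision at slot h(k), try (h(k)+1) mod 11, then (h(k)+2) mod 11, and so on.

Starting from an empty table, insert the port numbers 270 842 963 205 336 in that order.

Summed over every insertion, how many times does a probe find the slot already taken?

9

270: h=6 -> slot 6
842: h=6, probe 6,7 -> slot 7
963: h=6, probe 6,7,8 -> slot 8
205: h=7, probe 7,8,9 -> slot 9
336: h=6, probe 6,7,8,9,10 -> slot 10
Table: [-, -, -, -, -, -, 270, 842, 963, 205, 336]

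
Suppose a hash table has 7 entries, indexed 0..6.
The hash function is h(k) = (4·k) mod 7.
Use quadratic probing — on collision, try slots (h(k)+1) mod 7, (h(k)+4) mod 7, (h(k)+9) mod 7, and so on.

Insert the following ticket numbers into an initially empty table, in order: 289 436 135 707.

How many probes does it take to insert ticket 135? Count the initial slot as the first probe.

Insert 289: h=1, slot 1 empty -> index 1.
Insert 436: h=1, slot 1 occupied -> index 2.
Insert 135: h=1, slots 1,2 occupied -> index 5.
Insert 707: h=0, slot 0 empty -> index 0.
Table: [707, 289, 436, -, -, 135, -]

3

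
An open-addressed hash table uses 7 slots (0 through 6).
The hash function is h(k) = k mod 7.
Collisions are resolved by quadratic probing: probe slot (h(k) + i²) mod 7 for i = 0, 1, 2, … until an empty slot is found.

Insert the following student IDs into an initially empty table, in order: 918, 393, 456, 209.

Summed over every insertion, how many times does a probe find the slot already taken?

3

918 hashes to 1; slot 1 is free => place at 1.
393 hashes to 1; 1 taken => place at 2.
456 hashes to 1; 1,2 taken => place at 5.
209 hashes to 6; slot 6 is free => place at 6.
Table: [_, 918, 393, _, _, 456, 209]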